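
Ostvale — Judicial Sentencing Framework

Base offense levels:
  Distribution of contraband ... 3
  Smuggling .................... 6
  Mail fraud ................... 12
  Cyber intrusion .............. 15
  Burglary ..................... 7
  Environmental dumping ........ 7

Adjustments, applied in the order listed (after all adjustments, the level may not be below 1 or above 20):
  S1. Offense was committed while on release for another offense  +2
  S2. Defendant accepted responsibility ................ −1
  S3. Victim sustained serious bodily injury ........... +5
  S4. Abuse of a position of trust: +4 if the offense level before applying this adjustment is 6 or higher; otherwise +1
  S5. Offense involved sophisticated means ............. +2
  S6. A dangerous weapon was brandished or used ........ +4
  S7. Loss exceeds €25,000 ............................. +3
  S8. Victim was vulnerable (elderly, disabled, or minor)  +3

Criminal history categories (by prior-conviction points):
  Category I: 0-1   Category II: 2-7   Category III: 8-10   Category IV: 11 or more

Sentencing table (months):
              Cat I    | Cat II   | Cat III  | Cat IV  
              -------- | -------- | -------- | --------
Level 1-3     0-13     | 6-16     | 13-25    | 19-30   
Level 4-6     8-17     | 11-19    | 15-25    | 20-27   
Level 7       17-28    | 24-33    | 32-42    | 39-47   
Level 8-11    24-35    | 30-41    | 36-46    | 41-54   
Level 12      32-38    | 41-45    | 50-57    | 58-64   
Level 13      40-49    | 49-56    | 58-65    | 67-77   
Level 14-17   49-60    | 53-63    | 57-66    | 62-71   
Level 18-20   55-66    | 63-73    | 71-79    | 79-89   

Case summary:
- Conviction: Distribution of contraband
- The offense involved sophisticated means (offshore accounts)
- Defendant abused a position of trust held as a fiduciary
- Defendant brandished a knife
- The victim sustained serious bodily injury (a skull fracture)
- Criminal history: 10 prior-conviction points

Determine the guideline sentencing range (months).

Base offense level for distribution of contraband: 3.
S2 does not apply.
S3 applies: 3 + 5 = 8.
S4 applies (level before this adjustment is 8 ≥ 6, so +4): 8 + 4 = 12.
S5 applies: 12 + 2 = 14.
S6 applies: 14 + 4 = 18.
S8 does not apply.
Final offense level: 18.
Criminal history: 10 prior points → Category III (8-10).
Level 18 falls in the 18-20 band.
Grid: Level 18-20 × Category III = 71-79 months.

71-79 months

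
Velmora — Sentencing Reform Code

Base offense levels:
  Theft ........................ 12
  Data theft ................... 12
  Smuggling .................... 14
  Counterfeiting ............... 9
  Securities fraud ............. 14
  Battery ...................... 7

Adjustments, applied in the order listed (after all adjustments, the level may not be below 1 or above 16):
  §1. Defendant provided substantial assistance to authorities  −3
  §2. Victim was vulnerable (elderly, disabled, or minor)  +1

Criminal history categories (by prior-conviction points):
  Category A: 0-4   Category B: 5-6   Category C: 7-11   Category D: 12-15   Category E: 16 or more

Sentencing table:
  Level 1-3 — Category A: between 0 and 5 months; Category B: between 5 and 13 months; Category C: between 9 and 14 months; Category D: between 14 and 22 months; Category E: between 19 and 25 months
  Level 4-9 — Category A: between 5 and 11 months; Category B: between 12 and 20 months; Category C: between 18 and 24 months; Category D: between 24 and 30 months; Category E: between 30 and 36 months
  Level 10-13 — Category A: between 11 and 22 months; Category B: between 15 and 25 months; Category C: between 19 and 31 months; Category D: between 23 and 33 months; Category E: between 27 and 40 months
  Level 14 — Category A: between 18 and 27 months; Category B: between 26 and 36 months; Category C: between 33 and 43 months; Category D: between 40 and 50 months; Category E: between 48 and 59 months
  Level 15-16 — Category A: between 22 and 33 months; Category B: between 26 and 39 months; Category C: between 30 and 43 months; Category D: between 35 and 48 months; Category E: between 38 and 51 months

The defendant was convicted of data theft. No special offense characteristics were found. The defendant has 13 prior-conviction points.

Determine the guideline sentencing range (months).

23-33 months

Base offense level for data theft: 12.
Final offense level: 12.
Criminal history: 13 prior points → Category D (12-15).
Level 12 falls in the 10-13 band.
Grid: Level 10-13 × Category D = 23-33 months.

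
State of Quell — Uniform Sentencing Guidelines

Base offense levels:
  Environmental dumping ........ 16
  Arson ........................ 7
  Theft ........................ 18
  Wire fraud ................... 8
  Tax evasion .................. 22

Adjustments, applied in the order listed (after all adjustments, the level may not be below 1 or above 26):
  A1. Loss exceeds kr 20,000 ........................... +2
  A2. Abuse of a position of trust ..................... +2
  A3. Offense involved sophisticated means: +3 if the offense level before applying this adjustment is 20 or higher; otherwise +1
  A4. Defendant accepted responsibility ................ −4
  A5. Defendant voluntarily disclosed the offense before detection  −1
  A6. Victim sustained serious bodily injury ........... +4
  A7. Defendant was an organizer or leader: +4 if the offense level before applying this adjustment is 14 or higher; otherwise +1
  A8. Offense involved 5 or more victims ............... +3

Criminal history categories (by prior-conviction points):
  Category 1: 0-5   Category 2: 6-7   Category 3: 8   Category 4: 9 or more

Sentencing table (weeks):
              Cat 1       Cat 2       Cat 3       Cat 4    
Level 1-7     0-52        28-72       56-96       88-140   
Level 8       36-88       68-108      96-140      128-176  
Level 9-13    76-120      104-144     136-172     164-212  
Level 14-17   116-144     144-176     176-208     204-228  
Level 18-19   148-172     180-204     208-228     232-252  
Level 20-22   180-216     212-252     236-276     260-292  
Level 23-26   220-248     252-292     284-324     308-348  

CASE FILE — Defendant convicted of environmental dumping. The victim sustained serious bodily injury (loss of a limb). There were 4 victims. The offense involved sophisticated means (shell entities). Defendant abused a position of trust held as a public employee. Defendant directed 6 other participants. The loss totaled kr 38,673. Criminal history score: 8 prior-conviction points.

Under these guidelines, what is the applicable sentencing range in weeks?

284-324 weeks

Base offense level for environmental dumping: 16.
A1 applies: 16 + 2 = 18.
A2 applies: 18 + 2 = 20.
A3 applies (level before this adjustment is 20 ≥ 20, so +3): 20 + 3 = 23.
A4 does not apply.
A6 applies: 23 + 4 = 27.
A7 applies (level before this adjustment is 27 ≥ 14, so +4): 27 + 4 = 31.
Level 31 exceeds the maximum of 26; capped at 26.
Final offense level: 26.
Criminal history: 8 prior points → Category 3 (8).
Level 26 falls in the 23-26 band.
Grid: Level 23-26 × Category 3 = 284-324 weeks.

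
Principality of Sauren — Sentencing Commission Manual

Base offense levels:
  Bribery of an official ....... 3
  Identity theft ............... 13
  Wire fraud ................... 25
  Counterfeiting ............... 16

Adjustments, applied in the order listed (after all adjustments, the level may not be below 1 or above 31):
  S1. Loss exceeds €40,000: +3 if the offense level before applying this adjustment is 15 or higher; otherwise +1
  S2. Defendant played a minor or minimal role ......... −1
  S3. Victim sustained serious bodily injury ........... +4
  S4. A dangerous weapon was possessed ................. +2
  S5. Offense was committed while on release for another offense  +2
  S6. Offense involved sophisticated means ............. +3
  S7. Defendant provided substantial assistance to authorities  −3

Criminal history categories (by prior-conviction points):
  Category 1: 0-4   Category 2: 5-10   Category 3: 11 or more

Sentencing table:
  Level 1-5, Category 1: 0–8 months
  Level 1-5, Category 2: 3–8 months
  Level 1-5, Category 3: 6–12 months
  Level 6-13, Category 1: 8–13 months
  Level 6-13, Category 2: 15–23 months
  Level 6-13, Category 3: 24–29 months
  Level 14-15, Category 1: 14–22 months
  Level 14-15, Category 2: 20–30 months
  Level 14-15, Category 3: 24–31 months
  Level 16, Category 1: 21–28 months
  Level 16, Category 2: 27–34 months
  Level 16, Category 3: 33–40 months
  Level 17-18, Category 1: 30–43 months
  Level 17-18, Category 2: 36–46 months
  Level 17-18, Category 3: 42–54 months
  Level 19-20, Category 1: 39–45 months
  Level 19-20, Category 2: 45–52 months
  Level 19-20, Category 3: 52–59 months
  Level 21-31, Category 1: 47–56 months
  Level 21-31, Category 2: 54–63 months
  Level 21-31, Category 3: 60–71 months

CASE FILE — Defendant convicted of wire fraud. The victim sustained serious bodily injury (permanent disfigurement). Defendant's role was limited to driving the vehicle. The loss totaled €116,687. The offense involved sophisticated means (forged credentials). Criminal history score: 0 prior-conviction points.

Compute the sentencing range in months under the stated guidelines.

Base offense level for wire fraud: 25.
S1 applies (level before this adjustment is 25 ≥ 15, so +3): 25 + 3 = 28.
S2 applies: 28 − 1 = 27.
S3 applies: 27 + 4 = 31.
S6 applies: 31 + 3 = 34.
Level 34 exceeds the maximum of 31; capped at 31.
Final offense level: 31.
Criminal history: 0 prior points → Category 1 (0-4).
Level 31 falls in the 21-31 band.
Grid: Level 21-31 × Category 1 = 47-56 months.

47-56 months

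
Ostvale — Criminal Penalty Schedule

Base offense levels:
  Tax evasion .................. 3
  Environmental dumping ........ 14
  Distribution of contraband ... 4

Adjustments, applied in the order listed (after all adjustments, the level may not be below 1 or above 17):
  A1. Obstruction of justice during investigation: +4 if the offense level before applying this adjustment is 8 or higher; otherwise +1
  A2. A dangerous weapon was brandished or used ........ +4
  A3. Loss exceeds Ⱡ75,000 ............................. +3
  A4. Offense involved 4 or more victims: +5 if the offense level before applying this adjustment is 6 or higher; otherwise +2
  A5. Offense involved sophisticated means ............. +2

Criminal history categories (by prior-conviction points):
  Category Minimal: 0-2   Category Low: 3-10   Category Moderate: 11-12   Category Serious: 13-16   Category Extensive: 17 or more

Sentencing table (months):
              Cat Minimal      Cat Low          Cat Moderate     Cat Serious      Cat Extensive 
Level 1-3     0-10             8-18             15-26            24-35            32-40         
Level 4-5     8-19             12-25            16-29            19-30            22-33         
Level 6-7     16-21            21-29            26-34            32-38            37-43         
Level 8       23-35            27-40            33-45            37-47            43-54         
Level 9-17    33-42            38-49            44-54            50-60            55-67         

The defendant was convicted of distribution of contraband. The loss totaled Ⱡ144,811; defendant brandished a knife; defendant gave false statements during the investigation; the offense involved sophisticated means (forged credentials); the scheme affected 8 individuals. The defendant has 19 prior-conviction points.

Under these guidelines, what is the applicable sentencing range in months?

Base offense level for distribution of contraband: 4.
A1 applies (level before this adjustment is 4 < 8, so +1): 4 + 1 = 5.
A2 applies: 5 + 4 = 9.
A3 applies: 9 + 3 = 12.
A4 applies (level before this adjustment is 12 ≥ 6, so +5): 12 + 5 = 17.
A5 applies: 17 + 2 = 19.
Level 19 exceeds the maximum of 17; capped at 17.
Final offense level: 17.
Criminal history: 19 prior points → Category Extensive (17+).
Level 17 falls in the 9-17 band.
Grid: Level 9-17 × Category Extensive = 55-67 months.

55-67 months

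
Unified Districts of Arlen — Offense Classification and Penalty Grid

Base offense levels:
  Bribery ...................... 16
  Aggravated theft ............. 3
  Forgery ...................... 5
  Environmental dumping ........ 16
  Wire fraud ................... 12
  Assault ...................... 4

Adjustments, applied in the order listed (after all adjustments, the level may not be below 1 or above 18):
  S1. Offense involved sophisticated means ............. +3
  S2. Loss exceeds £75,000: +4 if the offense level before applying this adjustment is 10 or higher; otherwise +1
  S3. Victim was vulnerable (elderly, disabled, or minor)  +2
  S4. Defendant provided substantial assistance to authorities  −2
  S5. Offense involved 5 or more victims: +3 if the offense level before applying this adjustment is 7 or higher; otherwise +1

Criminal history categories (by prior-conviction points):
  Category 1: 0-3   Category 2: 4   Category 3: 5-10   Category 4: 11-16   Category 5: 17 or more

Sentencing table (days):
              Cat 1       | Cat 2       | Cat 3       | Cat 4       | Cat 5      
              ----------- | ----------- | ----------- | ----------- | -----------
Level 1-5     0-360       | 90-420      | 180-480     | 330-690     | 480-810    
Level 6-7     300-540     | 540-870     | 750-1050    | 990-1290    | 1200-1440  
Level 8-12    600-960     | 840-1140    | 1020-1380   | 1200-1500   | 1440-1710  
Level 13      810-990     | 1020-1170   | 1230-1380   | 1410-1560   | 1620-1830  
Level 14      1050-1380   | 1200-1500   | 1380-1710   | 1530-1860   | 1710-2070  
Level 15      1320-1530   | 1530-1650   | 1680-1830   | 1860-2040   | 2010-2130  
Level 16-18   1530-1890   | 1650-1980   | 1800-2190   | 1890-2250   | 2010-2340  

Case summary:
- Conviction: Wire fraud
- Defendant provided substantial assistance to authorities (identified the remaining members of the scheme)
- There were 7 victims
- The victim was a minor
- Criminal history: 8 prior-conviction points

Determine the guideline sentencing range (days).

Base offense level for wire fraud: 12.
S3 applies: 12 + 2 = 14.
S4 applies: 14 − 2 = 12.
S5 applies (level before this adjustment is 12 ≥ 7, so +3): 12 + 3 = 15.
Final offense level: 15.
Criminal history: 8 prior points → Category 3 (5-10).
Level 15 falls in the 15 band.
Grid: Level 15 × Category 3 = 1680-1830 days.

1680-1830 days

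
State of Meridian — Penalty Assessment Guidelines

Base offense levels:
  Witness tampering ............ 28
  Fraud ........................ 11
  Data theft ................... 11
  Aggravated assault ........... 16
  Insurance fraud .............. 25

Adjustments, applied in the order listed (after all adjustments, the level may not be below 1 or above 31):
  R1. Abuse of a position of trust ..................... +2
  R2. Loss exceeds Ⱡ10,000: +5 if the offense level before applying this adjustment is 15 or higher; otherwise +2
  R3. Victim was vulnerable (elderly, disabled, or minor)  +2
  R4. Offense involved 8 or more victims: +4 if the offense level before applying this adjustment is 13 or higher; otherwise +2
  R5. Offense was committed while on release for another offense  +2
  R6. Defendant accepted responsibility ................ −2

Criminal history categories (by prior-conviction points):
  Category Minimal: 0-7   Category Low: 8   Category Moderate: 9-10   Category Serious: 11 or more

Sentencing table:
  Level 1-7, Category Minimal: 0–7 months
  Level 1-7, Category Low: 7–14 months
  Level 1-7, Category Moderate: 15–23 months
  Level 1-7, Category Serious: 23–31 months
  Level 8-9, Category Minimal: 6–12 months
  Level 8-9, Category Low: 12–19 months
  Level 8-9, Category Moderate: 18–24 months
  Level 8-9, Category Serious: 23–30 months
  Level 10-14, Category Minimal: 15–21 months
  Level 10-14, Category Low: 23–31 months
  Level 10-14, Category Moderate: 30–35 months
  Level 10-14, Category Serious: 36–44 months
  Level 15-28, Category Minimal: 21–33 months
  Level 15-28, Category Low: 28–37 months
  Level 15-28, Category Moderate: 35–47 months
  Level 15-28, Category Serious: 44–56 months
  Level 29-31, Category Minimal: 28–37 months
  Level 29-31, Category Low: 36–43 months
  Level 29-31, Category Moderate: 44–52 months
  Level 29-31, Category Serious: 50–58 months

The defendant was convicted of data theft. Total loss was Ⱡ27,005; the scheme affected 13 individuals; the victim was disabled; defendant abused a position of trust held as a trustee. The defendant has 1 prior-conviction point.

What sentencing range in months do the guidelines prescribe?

21-33 months

Base offense level for data theft: 11.
R1 applies: 11 + 2 = 13.
R2 applies (level before this adjustment is 13 < 15, so +2): 13 + 2 = 15.
R3 applies: 15 + 2 = 17.
R4 applies (level before this adjustment is 17 ≥ 13, so +4): 17 + 4 = 21.
R6 does not apply.
Final offense level: 21.
Criminal history: 1 prior point → Category Minimal (0-7).
Level 21 falls in the 15-28 band.
Grid: Level 15-28 × Category Minimal = 21-33 months.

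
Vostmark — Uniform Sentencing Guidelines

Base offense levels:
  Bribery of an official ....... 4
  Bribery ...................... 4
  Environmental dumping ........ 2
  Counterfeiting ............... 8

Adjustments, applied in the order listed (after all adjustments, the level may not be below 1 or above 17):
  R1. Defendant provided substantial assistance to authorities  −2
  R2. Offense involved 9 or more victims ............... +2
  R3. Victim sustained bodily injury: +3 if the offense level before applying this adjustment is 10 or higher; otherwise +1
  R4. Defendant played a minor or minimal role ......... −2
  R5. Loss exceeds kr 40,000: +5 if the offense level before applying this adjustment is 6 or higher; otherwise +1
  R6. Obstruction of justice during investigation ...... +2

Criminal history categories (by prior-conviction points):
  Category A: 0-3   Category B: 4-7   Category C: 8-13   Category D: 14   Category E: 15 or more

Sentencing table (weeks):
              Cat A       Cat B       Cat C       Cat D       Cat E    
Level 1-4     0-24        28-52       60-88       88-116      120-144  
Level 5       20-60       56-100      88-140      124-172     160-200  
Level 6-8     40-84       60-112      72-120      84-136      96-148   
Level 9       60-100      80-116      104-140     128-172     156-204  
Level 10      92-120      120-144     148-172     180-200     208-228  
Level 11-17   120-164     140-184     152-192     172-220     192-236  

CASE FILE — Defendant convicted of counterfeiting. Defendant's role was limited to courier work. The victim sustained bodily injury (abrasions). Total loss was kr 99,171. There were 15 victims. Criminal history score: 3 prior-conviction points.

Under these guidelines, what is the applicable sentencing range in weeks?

120-164 weeks

Base offense level for counterfeiting: 8.
R1 does not apply.
R2 applies: 8 + 2 = 10.
R3 applies (level before this adjustment is 10 ≥ 10, so +3): 10 + 3 = 13.
R4 applies: 13 − 2 = 11.
R5 applies (level before this adjustment is 11 ≥ 6, so +5): 11 + 5 = 16.
R6 does not apply.
Final offense level: 16.
Criminal history: 3 prior points → Category A (0-3).
Level 16 falls in the 11-17 band.
Grid: Level 11-17 × Category A = 120-164 weeks.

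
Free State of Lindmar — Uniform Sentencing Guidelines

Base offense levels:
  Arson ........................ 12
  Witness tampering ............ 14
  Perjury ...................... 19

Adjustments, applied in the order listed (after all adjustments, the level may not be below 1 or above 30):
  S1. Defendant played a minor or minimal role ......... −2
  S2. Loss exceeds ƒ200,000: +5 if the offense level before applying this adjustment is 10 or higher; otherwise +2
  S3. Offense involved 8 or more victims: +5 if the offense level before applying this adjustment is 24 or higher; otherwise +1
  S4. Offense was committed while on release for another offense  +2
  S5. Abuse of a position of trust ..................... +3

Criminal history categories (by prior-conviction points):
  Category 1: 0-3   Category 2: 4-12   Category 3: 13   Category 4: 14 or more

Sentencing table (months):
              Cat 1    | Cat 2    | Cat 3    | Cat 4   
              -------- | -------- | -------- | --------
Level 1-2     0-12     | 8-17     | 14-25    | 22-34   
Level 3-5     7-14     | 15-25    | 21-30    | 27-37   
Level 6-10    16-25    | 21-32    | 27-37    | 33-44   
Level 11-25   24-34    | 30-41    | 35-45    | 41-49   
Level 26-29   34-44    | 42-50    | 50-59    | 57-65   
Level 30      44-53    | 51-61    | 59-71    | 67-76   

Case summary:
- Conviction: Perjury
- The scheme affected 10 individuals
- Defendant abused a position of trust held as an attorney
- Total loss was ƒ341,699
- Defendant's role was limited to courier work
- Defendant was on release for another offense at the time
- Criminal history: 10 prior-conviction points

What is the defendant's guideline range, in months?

42-50 months

Base offense level for perjury: 19.
S1 applies: 19 − 2 = 17.
S2 applies (level before this adjustment is 17 ≥ 10, so +5): 17 + 5 = 22.
S3 applies (level before this adjustment is 22 < 24, so +1): 22 + 1 = 23.
S4 applies: 23 + 2 = 25.
S5 applies: 25 + 3 = 28.
Final offense level: 28.
Criminal history: 10 prior points → Category 2 (4-12).
Level 28 falls in the 26-29 band.
Grid: Level 26-29 × Category 2 = 42-50 months.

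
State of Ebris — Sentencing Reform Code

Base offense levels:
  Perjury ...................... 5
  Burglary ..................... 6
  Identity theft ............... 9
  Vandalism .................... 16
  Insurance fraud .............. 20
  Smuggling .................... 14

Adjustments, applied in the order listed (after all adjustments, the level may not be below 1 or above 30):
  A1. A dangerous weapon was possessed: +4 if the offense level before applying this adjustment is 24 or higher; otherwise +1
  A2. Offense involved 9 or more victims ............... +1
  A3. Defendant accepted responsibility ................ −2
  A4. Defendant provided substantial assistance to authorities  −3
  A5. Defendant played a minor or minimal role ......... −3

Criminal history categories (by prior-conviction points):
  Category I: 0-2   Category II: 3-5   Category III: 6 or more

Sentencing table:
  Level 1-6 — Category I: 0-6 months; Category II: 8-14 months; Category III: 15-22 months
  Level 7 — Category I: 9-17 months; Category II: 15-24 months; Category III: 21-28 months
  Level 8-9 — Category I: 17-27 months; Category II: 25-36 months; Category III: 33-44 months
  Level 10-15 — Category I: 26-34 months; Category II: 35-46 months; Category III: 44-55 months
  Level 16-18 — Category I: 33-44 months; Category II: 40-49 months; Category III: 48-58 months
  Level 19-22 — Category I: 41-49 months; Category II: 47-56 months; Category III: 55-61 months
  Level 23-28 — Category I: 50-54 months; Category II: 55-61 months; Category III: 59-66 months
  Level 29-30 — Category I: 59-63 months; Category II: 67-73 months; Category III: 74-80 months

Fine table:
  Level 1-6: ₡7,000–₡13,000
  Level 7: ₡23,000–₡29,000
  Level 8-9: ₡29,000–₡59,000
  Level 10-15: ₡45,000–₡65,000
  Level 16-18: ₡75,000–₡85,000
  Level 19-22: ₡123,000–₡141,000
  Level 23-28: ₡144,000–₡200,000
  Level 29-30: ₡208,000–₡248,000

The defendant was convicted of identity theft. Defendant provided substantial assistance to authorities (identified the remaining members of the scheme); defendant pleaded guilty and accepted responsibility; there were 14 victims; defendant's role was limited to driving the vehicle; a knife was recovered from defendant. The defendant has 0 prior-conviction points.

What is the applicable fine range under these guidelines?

₡7,000–₡13,000

Base offense level for identity theft: 9.
A1 applies (level before this adjustment is 9 < 24, so +1): 9 + 1 = 10.
A2 applies: 10 + 1 = 11.
A3 applies: 11 − 2 = 9.
A4 applies: 9 − 3 = 6.
A5 applies: 6 − 3 = 3.
Final offense level: 3.
Level 3 falls in the 1-6 band.
Fine table: Level 1-6 → ₡7,000–₡13,000.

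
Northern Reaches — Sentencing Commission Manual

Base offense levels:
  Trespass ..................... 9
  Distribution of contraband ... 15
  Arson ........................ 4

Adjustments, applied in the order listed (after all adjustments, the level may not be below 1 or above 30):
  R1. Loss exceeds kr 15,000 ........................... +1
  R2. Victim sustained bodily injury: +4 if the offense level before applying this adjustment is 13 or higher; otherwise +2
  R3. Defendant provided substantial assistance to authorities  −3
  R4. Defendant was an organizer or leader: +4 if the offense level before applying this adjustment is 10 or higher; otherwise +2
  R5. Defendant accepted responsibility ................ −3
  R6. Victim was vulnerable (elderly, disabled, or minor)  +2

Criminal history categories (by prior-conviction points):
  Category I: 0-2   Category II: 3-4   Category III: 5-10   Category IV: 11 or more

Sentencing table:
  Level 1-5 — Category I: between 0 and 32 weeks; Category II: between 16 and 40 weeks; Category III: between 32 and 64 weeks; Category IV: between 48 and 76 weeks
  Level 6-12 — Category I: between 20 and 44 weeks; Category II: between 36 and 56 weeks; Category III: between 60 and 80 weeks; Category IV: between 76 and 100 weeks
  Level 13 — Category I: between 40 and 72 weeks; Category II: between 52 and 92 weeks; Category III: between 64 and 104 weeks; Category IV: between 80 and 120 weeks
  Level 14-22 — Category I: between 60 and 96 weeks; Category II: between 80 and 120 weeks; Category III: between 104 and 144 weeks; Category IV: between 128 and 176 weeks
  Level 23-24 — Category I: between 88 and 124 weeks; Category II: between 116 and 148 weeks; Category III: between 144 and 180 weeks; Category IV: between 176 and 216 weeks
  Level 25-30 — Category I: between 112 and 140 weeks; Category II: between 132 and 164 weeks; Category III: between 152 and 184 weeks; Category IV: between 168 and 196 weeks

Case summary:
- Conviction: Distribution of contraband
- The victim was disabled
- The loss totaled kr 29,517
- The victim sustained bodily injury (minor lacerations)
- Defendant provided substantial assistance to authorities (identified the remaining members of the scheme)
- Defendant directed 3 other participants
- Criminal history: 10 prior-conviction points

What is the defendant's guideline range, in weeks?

Base offense level for distribution of contraband: 15.
R1 applies: 15 + 1 = 16.
R2 applies (level before this adjustment is 16 ≥ 13, so +4): 16 + 4 = 20.
R3 applies: 20 − 3 = 17.
R4 applies (level before this adjustment is 17 ≥ 10, so +4): 17 + 4 = 21.
R5 does not apply.
R6 applies: 21 + 2 = 23.
Final offense level: 23.
Criminal history: 10 prior points → Category III (5-10).
Level 23 falls in the 23-24 band.
Grid: Level 23-24 × Category III = 144-180 weeks.

144-180 weeks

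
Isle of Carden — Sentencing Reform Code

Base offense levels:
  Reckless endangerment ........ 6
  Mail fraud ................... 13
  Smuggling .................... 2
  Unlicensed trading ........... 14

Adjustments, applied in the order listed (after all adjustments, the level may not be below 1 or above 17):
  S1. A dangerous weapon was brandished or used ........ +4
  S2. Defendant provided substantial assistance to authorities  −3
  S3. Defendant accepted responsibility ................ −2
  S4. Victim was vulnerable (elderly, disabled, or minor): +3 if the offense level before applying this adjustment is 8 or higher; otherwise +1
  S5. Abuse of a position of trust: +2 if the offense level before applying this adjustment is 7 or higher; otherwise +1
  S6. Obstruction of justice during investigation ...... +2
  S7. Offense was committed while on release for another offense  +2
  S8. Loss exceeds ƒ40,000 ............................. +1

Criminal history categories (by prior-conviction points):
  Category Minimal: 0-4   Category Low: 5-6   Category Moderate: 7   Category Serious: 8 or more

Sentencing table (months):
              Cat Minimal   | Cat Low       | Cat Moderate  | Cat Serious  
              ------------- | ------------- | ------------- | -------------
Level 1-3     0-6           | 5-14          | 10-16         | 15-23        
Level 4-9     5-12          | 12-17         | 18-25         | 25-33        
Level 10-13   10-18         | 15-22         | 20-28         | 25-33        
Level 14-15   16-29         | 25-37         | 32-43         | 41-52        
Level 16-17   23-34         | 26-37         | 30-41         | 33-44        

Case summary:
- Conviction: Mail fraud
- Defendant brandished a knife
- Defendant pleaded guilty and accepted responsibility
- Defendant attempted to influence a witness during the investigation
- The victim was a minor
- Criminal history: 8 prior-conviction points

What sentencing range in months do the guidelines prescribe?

33-44 months

Base offense level for mail fraud: 13.
S1 applies: 13 + 4 = 17.
S2 does not apply.
S3 applies: 17 − 2 = 15.
S4 applies (level before this adjustment is 15 ≥ 8, so +3): 15 + 3 = 18.
S5 does not apply.
S6 applies: 18 + 2 = 20.
S8 does not apply.
Level 20 exceeds the maximum of 17; capped at 17.
Final offense level: 17.
Criminal history: 8 prior points → Category Serious (8+).
Level 17 falls in the 16-17 band.
Grid: Level 16-17 × Category Serious = 33-44 months.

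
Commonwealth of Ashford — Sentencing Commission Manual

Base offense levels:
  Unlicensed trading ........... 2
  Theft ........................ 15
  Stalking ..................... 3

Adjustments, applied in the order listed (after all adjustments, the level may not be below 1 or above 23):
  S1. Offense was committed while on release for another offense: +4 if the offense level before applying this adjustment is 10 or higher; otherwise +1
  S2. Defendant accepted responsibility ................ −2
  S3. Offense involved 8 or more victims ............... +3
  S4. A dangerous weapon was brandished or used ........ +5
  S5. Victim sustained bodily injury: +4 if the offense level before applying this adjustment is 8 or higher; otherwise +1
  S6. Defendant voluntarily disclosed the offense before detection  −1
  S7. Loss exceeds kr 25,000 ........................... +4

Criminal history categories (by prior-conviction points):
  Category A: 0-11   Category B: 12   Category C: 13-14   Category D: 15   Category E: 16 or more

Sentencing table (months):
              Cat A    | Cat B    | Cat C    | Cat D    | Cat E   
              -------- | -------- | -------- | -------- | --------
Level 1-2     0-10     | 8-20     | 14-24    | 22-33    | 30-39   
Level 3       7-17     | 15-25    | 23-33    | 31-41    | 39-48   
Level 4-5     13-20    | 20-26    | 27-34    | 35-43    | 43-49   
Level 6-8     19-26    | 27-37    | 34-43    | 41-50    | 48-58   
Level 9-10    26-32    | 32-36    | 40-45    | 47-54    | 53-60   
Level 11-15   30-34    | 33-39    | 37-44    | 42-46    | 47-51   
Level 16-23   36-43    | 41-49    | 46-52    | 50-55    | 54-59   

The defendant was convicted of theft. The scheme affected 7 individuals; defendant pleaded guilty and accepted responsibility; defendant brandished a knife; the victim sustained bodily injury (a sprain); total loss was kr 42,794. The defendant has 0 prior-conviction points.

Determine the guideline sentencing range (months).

36-43 months

Base offense level for theft: 15.
S1 does not apply.
S2 applies: 15 − 2 = 13.
S4 applies: 13 + 5 = 18.
S5 applies (level before this adjustment is 18 ≥ 8, so +4): 18 + 4 = 22.
S6 does not apply.
S7 applies: 22 + 4 = 26.
Level 26 exceeds the maximum of 23; capped at 23.
Final offense level: 23.
Criminal history: 0 prior points → Category A (0-11).
Level 23 falls in the 16-23 band.
Grid: Level 16-23 × Category A = 36-43 months.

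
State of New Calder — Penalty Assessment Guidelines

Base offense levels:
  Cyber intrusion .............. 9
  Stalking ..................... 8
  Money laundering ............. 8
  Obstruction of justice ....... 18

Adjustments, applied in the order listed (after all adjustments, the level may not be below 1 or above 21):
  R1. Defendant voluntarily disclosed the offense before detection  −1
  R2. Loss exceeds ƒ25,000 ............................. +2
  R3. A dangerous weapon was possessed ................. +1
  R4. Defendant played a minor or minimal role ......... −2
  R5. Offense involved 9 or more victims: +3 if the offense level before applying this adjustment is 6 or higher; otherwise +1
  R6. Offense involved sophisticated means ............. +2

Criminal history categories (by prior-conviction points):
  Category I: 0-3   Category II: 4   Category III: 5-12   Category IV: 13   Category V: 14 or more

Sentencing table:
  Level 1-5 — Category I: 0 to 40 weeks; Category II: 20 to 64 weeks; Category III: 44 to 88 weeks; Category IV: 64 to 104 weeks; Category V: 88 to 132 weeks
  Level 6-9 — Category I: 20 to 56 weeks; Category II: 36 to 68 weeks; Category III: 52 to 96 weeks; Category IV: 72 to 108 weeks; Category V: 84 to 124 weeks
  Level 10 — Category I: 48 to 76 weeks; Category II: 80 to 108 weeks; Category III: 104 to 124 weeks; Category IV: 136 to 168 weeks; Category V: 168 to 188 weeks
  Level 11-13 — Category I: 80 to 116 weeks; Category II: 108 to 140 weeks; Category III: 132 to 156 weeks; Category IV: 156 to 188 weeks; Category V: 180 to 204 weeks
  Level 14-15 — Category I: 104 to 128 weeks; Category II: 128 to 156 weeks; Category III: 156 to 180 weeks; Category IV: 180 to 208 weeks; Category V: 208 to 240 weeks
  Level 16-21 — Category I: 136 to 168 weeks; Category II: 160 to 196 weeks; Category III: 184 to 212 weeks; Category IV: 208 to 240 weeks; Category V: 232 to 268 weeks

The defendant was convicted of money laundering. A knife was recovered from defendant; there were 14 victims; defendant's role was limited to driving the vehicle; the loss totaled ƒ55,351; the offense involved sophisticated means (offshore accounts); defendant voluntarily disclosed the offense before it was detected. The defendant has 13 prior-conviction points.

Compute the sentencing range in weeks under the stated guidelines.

Base offense level for money laundering: 8.
R1 applies: 8 − 1 = 7.
R2 applies: 7 + 2 = 9.
R3 applies: 9 + 1 = 10.
R4 applies: 10 − 2 = 8.
R5 applies (level before this adjustment is 8 ≥ 6, so +3): 8 + 3 = 11.
R6 applies: 11 + 2 = 13.
Final offense level: 13.
Criminal history: 13 prior points → Category IV (13).
Level 13 falls in the 11-13 band.
Grid: Level 11-13 × Category IV = 156-188 weeks.

156-188 weeks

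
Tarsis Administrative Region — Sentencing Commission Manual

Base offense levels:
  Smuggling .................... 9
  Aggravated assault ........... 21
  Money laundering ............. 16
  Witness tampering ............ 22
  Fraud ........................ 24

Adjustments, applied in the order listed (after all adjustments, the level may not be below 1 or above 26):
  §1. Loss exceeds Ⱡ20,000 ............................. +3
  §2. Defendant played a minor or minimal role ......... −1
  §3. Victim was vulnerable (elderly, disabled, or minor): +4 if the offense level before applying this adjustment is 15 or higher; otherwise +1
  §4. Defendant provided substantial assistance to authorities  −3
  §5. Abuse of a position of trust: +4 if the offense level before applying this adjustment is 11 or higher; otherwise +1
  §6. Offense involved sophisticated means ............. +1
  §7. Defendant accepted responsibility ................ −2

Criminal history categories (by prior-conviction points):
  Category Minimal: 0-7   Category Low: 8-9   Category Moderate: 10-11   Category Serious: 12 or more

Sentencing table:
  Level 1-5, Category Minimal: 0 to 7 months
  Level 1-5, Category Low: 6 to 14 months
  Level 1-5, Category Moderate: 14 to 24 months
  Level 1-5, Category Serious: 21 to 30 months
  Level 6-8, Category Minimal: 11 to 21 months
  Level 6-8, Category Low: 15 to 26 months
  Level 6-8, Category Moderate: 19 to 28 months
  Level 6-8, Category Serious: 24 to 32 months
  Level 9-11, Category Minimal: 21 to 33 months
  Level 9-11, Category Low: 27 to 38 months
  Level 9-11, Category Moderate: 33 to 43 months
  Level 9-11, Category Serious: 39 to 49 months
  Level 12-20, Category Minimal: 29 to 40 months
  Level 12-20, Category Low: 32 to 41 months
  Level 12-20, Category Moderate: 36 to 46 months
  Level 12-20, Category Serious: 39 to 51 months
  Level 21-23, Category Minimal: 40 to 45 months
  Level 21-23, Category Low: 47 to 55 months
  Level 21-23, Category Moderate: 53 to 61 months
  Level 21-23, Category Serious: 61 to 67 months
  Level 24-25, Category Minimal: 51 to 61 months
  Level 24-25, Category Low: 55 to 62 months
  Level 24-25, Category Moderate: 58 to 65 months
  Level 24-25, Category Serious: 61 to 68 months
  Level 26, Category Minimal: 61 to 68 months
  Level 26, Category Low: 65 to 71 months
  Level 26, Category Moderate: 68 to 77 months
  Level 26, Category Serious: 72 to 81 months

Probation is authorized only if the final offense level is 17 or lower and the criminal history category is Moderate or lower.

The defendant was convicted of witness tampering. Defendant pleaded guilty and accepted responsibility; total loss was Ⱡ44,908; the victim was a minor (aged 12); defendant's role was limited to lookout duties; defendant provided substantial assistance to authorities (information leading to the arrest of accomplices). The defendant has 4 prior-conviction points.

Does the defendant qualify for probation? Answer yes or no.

Base offense level for witness tampering: 22.
§1 applies: 22 + 3 = 25.
§2 applies: 25 − 1 = 24.
§3 applies (level before this adjustment is 24 ≥ 15, so +4): 24 + 4 = 28.
§4 applies: 28 − 3 = 25.
§5 does not apply.
§6 does not apply.
§7 applies: 25 − 2 = 23.
Final offense level: 23.
Criminal history: 4 prior points → Category Minimal (0-7).
Level 23 falls in the 21-23 band.
Grid: Level 21-23 × Category Minimal = 40-45 months.
Probation check: level 23 > 17 and category Minimal ≤ Moderate → not eligible.

No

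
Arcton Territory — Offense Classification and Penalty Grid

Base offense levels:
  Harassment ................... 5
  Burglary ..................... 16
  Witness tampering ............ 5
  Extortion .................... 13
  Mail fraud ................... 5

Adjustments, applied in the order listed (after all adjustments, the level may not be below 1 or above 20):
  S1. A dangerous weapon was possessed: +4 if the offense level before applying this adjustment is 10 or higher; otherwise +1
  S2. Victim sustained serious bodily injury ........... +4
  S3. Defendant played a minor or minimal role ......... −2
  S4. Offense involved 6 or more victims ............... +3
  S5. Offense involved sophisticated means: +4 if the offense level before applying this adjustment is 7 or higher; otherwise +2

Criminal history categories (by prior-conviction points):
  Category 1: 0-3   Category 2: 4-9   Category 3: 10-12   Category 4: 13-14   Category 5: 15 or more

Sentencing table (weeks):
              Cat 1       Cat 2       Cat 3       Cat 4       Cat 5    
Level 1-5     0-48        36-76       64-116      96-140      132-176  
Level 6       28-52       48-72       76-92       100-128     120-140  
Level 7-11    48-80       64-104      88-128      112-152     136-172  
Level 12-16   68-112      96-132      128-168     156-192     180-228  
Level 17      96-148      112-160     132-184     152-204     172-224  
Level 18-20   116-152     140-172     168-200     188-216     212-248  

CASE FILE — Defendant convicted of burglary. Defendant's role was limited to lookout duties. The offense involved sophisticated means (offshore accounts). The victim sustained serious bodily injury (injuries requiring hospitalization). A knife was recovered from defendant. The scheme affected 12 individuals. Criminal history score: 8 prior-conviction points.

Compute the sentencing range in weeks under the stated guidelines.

140-172 weeks

Base offense level for burglary: 16.
S1 applies (level before this adjustment is 16 ≥ 10, so +4): 16 + 4 = 20.
S2 applies: 20 + 4 = 24.
S3 applies: 24 − 2 = 22.
S4 applies: 22 + 3 = 25.
S5 applies (level before this adjustment is 25 ≥ 7, so +4): 25 + 4 = 29.
Level 29 exceeds the maximum of 20; capped at 20.
Final offense level: 20.
Criminal history: 8 prior points → Category 2 (4-9).
Level 20 falls in the 18-20 band.
Grid: Level 18-20 × Category 2 = 140-172 weeks.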